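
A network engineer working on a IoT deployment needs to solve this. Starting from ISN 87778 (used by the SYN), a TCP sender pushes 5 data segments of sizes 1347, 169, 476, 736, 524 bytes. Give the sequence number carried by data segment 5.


The SYN occupies sequence number ISN = 87778, so the first data byte is ISN + 1 = 87779.
SEQ of data segment i = (ISN + 1) + sum of payload sizes of segments 1..i-1.
Segment 1: SEQ = 87779, payload = 1347 bytes
Segment 2: SEQ = 89126, payload = 169 bytes
Segment 3: SEQ = 89295, payload = 476 bytes
Segment 4: SEQ = 89771, payload = 736 bytes
Segment 5: SEQ = 90507, payload = 524 bytes
SEQ of segment 5 = 87779 + 1347 + 169 + 476 + 736 = 90507

90507


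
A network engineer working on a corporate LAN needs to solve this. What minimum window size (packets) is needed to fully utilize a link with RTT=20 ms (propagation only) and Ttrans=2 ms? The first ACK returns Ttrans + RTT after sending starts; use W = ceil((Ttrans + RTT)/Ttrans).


Given: Ttrans = 2 ms, RTT = 20 ms (= 2 * Tprop, Tprop = 10 ms)
Time until first ACK returns = Ttrans + RTT = 2 + 20 = 22 ms
Need W * Ttrans >= Ttrans + RTT  ->  W >= (Ttrans + RTT) / Ttrans
(Ttrans + RTT) / Ttrans = 22 / 2 = 11
W_min = ceil(11) = 11

11


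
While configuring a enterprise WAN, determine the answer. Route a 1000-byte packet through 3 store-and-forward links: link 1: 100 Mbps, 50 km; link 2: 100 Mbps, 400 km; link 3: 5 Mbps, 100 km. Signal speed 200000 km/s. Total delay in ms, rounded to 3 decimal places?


Packet = 1000 bytes = 8000 bits. Store-and-forward: sum (t_trans + t_prop) per link.
Link 1: t_trans = 8000/(100*10^6) s = 0.0800 ms; t_prop = 50/200000 s = 0.2500 ms; subtotal = 0.3300 ms
Link 2: t_trans = 8000/(100*10^6) s = 0.0800 ms; t_prop = 400/200000 s = 2.0000 ms; subtotal = 2.0800 ms
Link 3: t_trans = 8000/(5*10^6) s = 1.6000 ms; t_prop = 100/200000 s = 0.5000 ms; subtotal = 2.1000 ms
End-to-end = 0.3300 + 2.0800 + 2.1000 = 4.5100 ms -> 4.510 ms (3 dp)

4.510


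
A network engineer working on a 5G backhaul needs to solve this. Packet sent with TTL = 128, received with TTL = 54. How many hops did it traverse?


Given: initial TTL = 128, received TTL = 54
Hops = initial TTL - received TTL
Hops = 128 - 54 = 74

74


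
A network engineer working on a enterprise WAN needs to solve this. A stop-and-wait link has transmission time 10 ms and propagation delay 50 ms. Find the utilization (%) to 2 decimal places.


Given: Ttrans = 10 ms, Tprop = 50 ms
RTT = 2 * Tprop = 2 * 50 = 100 ms
U = Ttrans / (Ttrans + RTT)
U = 10 / (10 + 100)
U = 10 / 110 = 0.090909
U% = 9.09%

9.09


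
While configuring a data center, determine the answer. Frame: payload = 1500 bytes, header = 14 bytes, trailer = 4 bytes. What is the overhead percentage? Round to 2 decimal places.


Given: payload = 1500 B, header = 14 B, trailer = 4 B
Overhead bytes = header + trailer = 14 + 4 = 18
Total frame = payload + overhead = 1500 + 18 = 1518
Overhead % = 18 / 1518 * 100 = 1.1858% -> 1.19% (2 dp)

1.19


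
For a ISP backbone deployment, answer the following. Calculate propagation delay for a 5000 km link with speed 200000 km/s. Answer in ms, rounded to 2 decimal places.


Given: distance = 5000 km, speed = 200000 km/s
Delay = distance / speed = 5000 / 200000 seconds
Delay in ms = 5000 * 1000 / 200000
Delay = 25.0000 ms
Rounded to 2 dp = 25.00 ms

25.00


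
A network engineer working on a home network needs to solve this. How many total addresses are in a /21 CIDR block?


Given: CIDR prefix /21
Host bits = 32 - 21 = 11
Total addresses = 2^11 = 2048

2048


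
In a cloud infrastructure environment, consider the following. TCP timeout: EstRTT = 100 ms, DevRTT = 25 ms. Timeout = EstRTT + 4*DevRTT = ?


Given: EstRTT = 100 ms, DevRTT = 25 ms
Timeout = EstRTT + 4 * DevRTT
4 * DevRTT = 4 * 25 = 100
Timeout = 100 + 100 = 200 ms

200


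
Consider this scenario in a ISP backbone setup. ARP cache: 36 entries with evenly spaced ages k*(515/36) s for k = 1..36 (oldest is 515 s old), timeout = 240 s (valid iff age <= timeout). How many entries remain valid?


Ages are k * 515/36 s for k = 1..36 (spacing = 14.3056 s).
Entry k is valid iff k * 515/36 <= 240 iff k <= 36 * 240 / 515 = 16.7767
n_valid = floor(16.7767) = 16
(n_stale = 36 - 16 = 20)

16


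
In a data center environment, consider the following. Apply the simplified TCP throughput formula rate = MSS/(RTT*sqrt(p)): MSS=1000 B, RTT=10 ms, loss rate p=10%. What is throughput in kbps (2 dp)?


Given: MSS = 1000 bytes, RTT = 10 ms, loss = 10%
RTT in seconds = 10 / 1000 = 0.01
Loss rate = 10% = 0.1
sqrt(loss) = sqrt(0.1) = 0.316227766017
Throughput (bytes/s) = 1000 / (0.01 * 0.316227766017) = 316227.7660
Throughput (kbps) = 316227.7660 * 8 / 1000 = 2529.822128 -> 2529.82 kbps (2 dp)

2529.82


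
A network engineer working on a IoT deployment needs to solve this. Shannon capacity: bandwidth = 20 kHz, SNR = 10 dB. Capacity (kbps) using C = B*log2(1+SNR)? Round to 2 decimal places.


Given: B = 20 kHz, SNR = 10 dB
SNR linear = 10^(10/10) = 10
1 + SNR = 11
log2(11) = 3.4594316186
C = 20 * 1000 * 3.4594316186 = 69188.6324 bps
C = 69.188632 kbps -> 69.19 kbps (2 dp)

69.19


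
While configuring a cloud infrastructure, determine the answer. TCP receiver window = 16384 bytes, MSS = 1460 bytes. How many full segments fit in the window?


Given: RWND = 16384 bytes, MSS = 1460 bytes
Full segments = floor(RWND / MSS)
Full segments = floor(16384 / 1460)
Full segments = floor(11.2219) = 11

11


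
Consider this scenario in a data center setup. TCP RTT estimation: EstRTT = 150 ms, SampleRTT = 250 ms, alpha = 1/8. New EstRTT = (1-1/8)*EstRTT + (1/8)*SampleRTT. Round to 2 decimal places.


Given: EstRTT = 150 ms, SampleRTT = 250 ms, alpha = 1/8
New EstRTT = (1 - alpha) * EstRTT + alpha * SampleRTT
(7/8) * 150 = 131.25
(1/8) * 250 = 31.25
New EstRTT = 131.25 + 31.25 = 162.5 ms -> 162.50 ms (2 dp)

162.50


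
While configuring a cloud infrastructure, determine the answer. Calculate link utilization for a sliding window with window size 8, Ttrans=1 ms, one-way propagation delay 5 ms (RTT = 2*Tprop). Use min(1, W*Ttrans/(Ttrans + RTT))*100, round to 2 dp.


Given: W = 8, Ttrans = 1 ms, RTT = 10 ms (= 2 * Tprop, Tprop = 5 ms)
Cycle time = Ttrans + RTT = 1 + 10 = 11 ms (first packet sent until its ACK returns)
W * Ttrans = 8 * 1 = 8 ms of sending per cycle
W * Ttrans / (Ttrans + RTT) = 8 / 11 = 0.727273
U = min(1, 0.727273) = 0.727273
U% = 72.73%

72.73


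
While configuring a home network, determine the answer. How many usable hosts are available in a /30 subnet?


Given: subnet mask /30
Host bits = 32 - 30 = 2
Total addresses = 2^2 = 4
Usable hosts = 4 - 2 (network + broadcast) = 2

2


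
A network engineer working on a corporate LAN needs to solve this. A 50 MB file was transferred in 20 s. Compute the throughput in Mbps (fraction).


Given: file = 50 MB, time = 20 s
File in Mb = 50 * 8 = 400 Mb
Throughput = 400 / 20 Mbps
Throughput = 20 Mbps

20


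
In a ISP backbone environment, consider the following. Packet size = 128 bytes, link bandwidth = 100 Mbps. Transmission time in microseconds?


Given: packet = 128 bytes, bandwidth = 100 Mbps
Packet in bits = 128 * 8 = 1024 bits
Bandwidth = 100 * 10^6 = 100000000 bps
Time = 1024 / 100000000 seconds
Time in us = 1024 * 10^6 / 100000000 = 10.24

10.24


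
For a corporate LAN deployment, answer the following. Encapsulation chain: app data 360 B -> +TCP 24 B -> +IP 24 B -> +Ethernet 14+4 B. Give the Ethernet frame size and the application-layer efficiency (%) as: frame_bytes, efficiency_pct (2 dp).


TCP segment = 360 + 24 = 384 B
IP packet = 384 + 24 = 408 B
Ethernet frame = 408 + 14 + 4 = 426 B
Efficiency = app / frame = 360 / 426 = 0.845070 = 84.5070% -> 84.51% (2 dp)

426, 84.51


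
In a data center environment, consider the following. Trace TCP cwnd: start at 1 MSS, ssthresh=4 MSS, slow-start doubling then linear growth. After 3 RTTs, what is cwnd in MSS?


RTT 0: cwnd = 1 MSS (initial)
RTT 1: cwnd = 2 MSS (slow start, doubled)
RTT 2: cwnd = 4 MSS (slow start, doubled)
RTT 3: cwnd = 5 MSS (congestion avoidance, +1)

5


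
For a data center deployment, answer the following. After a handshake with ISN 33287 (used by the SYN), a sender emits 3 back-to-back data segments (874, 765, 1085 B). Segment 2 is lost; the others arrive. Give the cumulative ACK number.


SYN uses sequence number 33287; first data byte = ISN + 1 = 33288.
Segment 1: SEQ = 33288, len = 874 B, covers [33288, 34161]
Segment 2: SEQ = 34162, len = 765 B, covers [34162, 34926] [LOST]
Segment 3: SEQ = 34927, len = 1085 B, covers [34927, 36011]
In-order data received: bytes [33288, 34161] (segments 1..1).
Segment 2 missing -> gap begins at byte 34162; later segments buffered out of order.
Cumulative ACK = next expected in-order byte = 33288 + 874 = 34162

34162


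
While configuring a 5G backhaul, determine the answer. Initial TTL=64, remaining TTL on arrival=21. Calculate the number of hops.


Given: initial TTL = 64, received TTL = 21
Hops = initial TTL - received TTL
Hops = 64 - 21 = 43

43


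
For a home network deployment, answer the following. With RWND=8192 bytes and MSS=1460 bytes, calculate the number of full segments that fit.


Given: RWND = 8192 bytes, MSS = 1460 bytes
Full segments = floor(RWND / MSS)
Full segments = floor(8192 / 1460)
Full segments = floor(5.611) = 5

5


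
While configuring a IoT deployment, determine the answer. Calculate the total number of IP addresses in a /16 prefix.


Given: CIDR prefix /16
Host bits = 32 - 16 = 16
Total addresses = 2^16 = 65536

65536


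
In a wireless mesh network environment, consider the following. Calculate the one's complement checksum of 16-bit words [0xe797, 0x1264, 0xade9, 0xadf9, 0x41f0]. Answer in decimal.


Given words: [0xe797, 0x1264, 0xade9, 0xadf9, 0x41f0]
Step 1: Sum all words
Raw sum = 59287 + 4708 + 44521 + 44537 + 16880 = 169933
Step 2: Fold carry: (38861 + 2) = 38863
One's complement = ~38863 & 0xFFFF = 26672

26672


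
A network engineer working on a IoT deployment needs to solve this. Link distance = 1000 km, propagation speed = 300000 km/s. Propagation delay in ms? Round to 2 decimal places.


Given: distance = 1000 km, speed = 300000 km/s
Delay = distance / speed = 1000 / 300000 seconds
Delay in ms = 1000 * 1000 / 300000
Delay = 3.3333 ms
Rounded to 2 dp = 3.33 ms

3.33


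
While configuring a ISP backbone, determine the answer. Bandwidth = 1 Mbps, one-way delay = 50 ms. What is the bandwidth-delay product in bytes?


Given: bandwidth = 1 Mbps, delay = 50 ms
BDP in bits = 1 * 10^6 * 50 / 1000
BDP in bits = 50000
BDP in bytes = 50000 / 8 = 6250

6250


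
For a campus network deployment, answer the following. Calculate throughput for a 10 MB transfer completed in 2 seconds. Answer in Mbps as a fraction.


Given: file = 10 MB, time = 2 s
File in Mb = 10 * 8 = 80 Mb
Throughput = 80 / 2 Mbps
Throughput = 40 Mbps

40


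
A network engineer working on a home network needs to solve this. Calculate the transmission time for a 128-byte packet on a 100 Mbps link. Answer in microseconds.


Given: packet = 128 bytes, bandwidth = 100 Mbps
Packet in bits = 128 * 8 = 1024 bits
Bandwidth = 100 * 10^6 = 100000000 bps
Time = 1024 / 100000000 seconds
Time in us = 1024 * 10^6 / 100000000 = 10.24

10.24


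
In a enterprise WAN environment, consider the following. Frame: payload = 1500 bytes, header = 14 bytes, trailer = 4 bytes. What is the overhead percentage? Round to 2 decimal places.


Given: payload = 1500 B, header = 14 B, trailer = 4 B
Overhead bytes = header + trailer = 14 + 4 = 18
Total frame = payload + overhead = 1500 + 18 = 1518
Overhead % = 18 / 1518 * 100 = 1.1858% -> 1.19% (2 dp)

1.19


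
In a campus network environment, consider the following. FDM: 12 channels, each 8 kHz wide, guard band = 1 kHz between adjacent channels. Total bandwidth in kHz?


Given: 12 channels, 8 kHz each, guard = 1 kHz
Channel bandwidth = 12 * 8 = 96 kHz
Guard bands = 11 gaps * 1 kHz = 11 kHz
Total = 96 + 11 = 107 kHz

107


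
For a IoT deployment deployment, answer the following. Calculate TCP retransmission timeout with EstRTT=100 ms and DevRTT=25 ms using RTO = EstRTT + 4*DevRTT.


Given: EstRTT = 100 ms, DevRTT = 25 ms
Timeout = EstRTT + 4 * DevRTT
4 * DevRTT = 4 * 25 = 100
Timeout = 100 + 100 = 200 ms

200


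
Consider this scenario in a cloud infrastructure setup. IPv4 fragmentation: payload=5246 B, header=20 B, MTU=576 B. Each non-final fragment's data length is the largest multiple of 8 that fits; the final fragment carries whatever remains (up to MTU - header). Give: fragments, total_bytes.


Max data per non-final fragment = floor((MTU - header)/8)*8 = floor((576 - 20)/8)*8 = floor(556/8)*8 = 552 B
Final fragment needs no 8-byte alignment: it can carry up to MTU - header = 556 B
Non-final fragments needed = ceil((payload - 556) / 552) = ceil(4690/552) = ceil(8.4964) = 9
Number of fragments = 9 + 1 = 10
Fragment sizes (data): 9 * 552 B + 278 B (last, 278 <= 556 OK)
Total bytes sent = payload + n_frags * header = 5246 + 10*20 = 5246 + 200 = 5446 B

10, 5446


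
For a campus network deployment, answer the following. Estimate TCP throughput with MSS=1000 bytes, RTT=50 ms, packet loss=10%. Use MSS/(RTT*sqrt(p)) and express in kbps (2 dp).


Given: MSS = 1000 bytes, RTT = 50 ms, loss = 10%
RTT in seconds = 50 / 1000 = 0.05
Loss rate = 10% = 0.1
sqrt(loss) = sqrt(0.1) = 0.316227766017
Throughput (bytes/s) = 1000 / (0.05 * 0.316227766017) = 63245.5532
Throughput (kbps) = 63245.5532 * 8 / 1000 = 505.964426 -> 505.96 kbps (2 dp)

505.96


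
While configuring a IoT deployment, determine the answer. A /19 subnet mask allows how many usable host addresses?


Given: subnet mask /19
Host bits = 32 - 19 = 13
Total addresses = 2^13 = 8192
Usable hosts = 8192 - 2 (network + broadcast) = 8190

8190


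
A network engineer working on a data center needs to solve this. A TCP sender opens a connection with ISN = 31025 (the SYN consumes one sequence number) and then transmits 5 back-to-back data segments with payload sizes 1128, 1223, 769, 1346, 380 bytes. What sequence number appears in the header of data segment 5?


The SYN occupies sequence number ISN = 31025, so the first data byte is ISN + 1 = 31026.
SEQ of data segment i = (ISN + 1) + sum of payload sizes of segments 1..i-1.
Segment 1: SEQ = 31026, payload = 1128 bytes
Segment 2: SEQ = 32154, payload = 1223 bytes
Segment 3: SEQ = 33377, payload = 769 bytes
Segment 4: SEQ = 34146, payload = 1346 bytes
Segment 5: SEQ = 35492, payload = 380 bytes
SEQ of segment 5 = 31026 + 1128 + 1223 + 769 + 1346 = 35492

35492


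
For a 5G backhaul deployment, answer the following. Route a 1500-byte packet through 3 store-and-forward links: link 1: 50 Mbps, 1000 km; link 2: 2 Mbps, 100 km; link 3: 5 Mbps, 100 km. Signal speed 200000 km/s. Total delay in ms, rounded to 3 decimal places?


Packet = 1500 bytes = 12000 bits. Store-and-forward: sum (t_trans + t_prop) per link.
Link 1: t_trans = 12000/(50*10^6) s = 0.2400 ms; t_prop = 1000/200000 s = 5.0000 ms; subtotal = 5.2400 ms
Link 2: t_trans = 12000/(2*10^6) s = 6.0000 ms; t_prop = 100/200000 s = 0.5000 ms; subtotal = 6.5000 ms
Link 3: t_trans = 12000/(5*10^6) s = 2.4000 ms; t_prop = 100/200000 s = 0.5000 ms; subtotal = 2.9000 ms
End-to-end = 5.2400 + 6.5000 + 2.9000 = 14.6400 ms -> 14.640 ms (3 dp)

14.640


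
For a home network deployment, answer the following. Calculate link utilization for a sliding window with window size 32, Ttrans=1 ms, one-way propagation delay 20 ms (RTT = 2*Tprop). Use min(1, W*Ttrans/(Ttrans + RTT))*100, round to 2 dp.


Given: W = 32, Ttrans = 1 ms, RTT = 40 ms (= 2 * Tprop, Tprop = 20 ms)
Cycle time = Ttrans + RTT = 1 + 40 = 41 ms (first packet sent until its ACK returns)
W * Ttrans = 32 * 1 = 32 ms of sending per cycle
W * Ttrans / (Ttrans + RTT) = 32 / 41 = 0.780488
U = min(1, 0.780488) = 0.780488
U% = 78.05%

78.05


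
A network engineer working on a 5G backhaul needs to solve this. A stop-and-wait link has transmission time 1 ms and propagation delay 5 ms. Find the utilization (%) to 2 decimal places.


Given: Ttrans = 1 ms, Tprop = 5 ms
RTT = 2 * Tprop = 2 * 5 = 10 ms
U = Ttrans / (Ttrans + RTT)
U = 1 / (1 + 10)
U = 1 / 11 = 0.090909
U% = 9.09%

9.09


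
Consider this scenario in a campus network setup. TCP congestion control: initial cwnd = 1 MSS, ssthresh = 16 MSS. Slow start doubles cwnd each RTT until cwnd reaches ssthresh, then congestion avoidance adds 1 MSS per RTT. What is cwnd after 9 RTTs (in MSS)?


RTT 0: cwnd = 1 MSS (initial)
RTT 1: cwnd = 2 MSS (slow start, doubled)
RTT 2: cwnd = 4 MSS (slow start, doubled)
RTT 3: cwnd = 8 MSS (slow start, doubled)
RTT 4: cwnd = 16 MSS (slow start, doubled)
RTT 5: cwnd = 17 MSS (congestion avoidance, +1)
RTT 6: cwnd = 18 MSS (congestion avoidance, +1)
RTT 7: cwnd = 19 MSS (congestion avoidance, +1)
RTT 8: cwnd = 20 MSS (congestion avoidance, +1)
RTT 9: cwnd = 21 MSS (congestion avoidance, +1)

21


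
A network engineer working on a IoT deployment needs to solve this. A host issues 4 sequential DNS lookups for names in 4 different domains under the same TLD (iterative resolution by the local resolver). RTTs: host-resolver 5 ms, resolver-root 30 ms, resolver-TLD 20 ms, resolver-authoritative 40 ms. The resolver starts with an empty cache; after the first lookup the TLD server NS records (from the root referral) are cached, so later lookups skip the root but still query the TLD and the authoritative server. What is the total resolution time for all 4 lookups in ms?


Lookup 1 (cold cache): local + root + TLD + auth = 5 + 30 + 20 + 40 = 95 ms
Lookups 2..4 (TLD NS cached -> skip root; new domain -> still ask TLD and auth): local + TLD + auth = 5 + 20 + 40 = 65 ms each
Remaining 3 lookups: 3 * 65 = 195 ms
Total = 95 + 195 = 290 ms

290


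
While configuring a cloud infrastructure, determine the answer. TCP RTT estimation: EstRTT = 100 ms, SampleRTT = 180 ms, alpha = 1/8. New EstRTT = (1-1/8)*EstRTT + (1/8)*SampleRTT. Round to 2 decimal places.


Given: EstRTT = 100 ms, SampleRTT = 180 ms, alpha = 1/8
New EstRTT = (1 - alpha) * EstRTT + alpha * SampleRTT
(7/8) * 100 = 87.5
(1/8) * 180 = 22.5
New EstRTT = 87.5 + 22.5 = 110 ms -> 110.00 ms (2 dp)

110.00


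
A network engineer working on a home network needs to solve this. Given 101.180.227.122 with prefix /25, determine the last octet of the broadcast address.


Given: IP = 101.180.227.122, prefix = /25
Host bits = 32 - 25 = 7
Network last octet = 122 AND mask = 0
Host part size = 2^7 - 1 = 127
Broadcast last octet = 0 OR 127 = 127

127


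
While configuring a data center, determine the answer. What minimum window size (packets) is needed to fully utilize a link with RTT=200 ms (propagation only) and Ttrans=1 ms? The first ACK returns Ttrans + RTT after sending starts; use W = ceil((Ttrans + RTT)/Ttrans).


Given: Ttrans = 1 ms, RTT = 200 ms (= 2 * Tprop, Tprop = 100 ms)
Time until first ACK returns = Ttrans + RTT = 1 + 200 = 201 ms
Need W * Ttrans >= Ttrans + RTT  ->  W >= (Ttrans + RTT) / Ttrans
(Ttrans + RTT) / Ttrans = 201 / 1 = 201
W_min = ceil(201) = 201

201


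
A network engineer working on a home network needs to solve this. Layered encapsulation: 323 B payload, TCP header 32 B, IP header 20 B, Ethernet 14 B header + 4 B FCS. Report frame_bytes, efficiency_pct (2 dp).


TCP segment = 323 + 32 = 355 B
IP packet = 355 + 20 = 375 B
Ethernet frame = 375 + 14 + 4 = 393 B
Efficiency = app / frame = 323 / 393 = 0.821883 = 82.1883% -> 82.19% (2 dp)

393, 82.19


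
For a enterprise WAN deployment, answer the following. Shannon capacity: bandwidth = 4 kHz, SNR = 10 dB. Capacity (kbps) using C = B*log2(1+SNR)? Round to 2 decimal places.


Given: B = 4 kHz, SNR = 10 dB
SNR linear = 10^(10/10) = 10
1 + SNR = 11
log2(11) = 3.4594316186
C = 4 * 1000 * 3.4594316186 = 13837.7265 bps
C = 13.837726 kbps -> 13.84 kbps (2 dp)

13.84


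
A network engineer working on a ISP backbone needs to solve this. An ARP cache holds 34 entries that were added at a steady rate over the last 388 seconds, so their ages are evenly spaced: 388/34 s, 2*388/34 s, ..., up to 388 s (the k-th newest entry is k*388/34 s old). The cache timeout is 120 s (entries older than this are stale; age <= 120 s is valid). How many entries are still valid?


Ages are k * 388/34 s for k = 1..34 (spacing = 11.4118 s).
Entry k is valid iff k * 388/34 <= 120 iff k <= 34 * 120 / 388 = 10.5155
n_valid = floor(10.5155) = 10
(n_stale = 34 - 10 = 24)

10


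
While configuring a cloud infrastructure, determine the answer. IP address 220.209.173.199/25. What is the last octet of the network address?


Given: IP = 220.209.173.199, prefix = /25
Subnet mask = 255.255.255.128
Last octet of IP: 199
Last octet of mask: 128
Network last octet = 199 AND 128 = 128

128


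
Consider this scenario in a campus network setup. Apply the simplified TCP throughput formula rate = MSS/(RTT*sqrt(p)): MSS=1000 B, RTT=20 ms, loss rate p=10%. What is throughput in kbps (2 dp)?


Given: MSS = 1000 bytes, RTT = 20 ms, loss = 10%
RTT in seconds = 20 / 1000 = 0.02
Loss rate = 10% = 0.1
sqrt(loss) = sqrt(0.1) = 0.316227766017
Throughput (bytes/s) = 1000 / (0.02 * 0.316227766017) = 158113.8830
Throughput (kbps) = 158113.8830 * 8 / 1000 = 1264.911064 -> 1264.91 kbps (2 dp)

1264.91


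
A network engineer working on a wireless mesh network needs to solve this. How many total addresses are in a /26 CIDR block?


Given: CIDR prefix /26
Host bits = 32 - 26 = 6
Total addresses = 2^6 = 64

64


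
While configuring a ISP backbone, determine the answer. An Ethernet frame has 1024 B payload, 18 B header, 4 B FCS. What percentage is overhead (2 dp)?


Given: payload = 1024 B, header = 18 B, trailer = 4 B
Overhead bytes = header + trailer = 18 + 4 = 22
Total frame = payload + overhead = 1024 + 22 = 1046
Overhead % = 22 / 1046 * 100 = 2.1033% -> 2.10% (2 dp)

2.10


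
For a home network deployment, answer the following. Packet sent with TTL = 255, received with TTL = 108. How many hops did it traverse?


Given: initial TTL = 255, received TTL = 108
Hops = initial TTL - received TTL
Hops = 255 - 108 = 147

147


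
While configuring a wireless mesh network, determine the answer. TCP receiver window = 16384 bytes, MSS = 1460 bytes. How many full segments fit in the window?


Given: RWND = 16384 bytes, MSS = 1460 bytes
Full segments = floor(RWND / MSS)
Full segments = floor(16384 / 1460)
Full segments = floor(11.2219) = 11

11


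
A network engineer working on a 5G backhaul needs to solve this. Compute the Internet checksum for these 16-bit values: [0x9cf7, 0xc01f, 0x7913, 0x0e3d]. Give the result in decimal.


Given words: [0x9cf7, 0xc01f, 0x7913, 0x0e3d]
Step 1: Sum all words
Raw sum = 40183 + 49183 + 30995 + 3645 = 124006
Step 2: Fold carry: (58470 + 1) = 58471
One's complement = ~58471 & 0xFFFF = 7064

7064


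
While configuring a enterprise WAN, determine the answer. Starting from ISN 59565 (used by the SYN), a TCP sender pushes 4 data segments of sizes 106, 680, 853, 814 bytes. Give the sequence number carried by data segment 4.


The SYN occupies sequence number ISN = 59565, so the first data byte is ISN + 1 = 59566.
SEQ of data segment i = (ISN + 1) + sum of payload sizes of segments 1..i-1.
Segment 1: SEQ = 59566, payload = 106 bytes
Segment 2: SEQ = 59672, payload = 680 bytes
Segment 3: SEQ = 60352, payload = 853 bytes
Segment 4: SEQ = 61205, payload = 814 bytes
SEQ of segment 4 = 59566 + 106 + 680 + 853 = 61205

61205


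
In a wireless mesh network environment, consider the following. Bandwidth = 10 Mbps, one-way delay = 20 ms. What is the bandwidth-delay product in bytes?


Given: bandwidth = 10 Mbps, delay = 20 ms
BDP in bits = 10 * 10^6 * 20 / 1000
BDP in bits = 200000
BDP in bytes = 200000 / 8 = 25000

25000


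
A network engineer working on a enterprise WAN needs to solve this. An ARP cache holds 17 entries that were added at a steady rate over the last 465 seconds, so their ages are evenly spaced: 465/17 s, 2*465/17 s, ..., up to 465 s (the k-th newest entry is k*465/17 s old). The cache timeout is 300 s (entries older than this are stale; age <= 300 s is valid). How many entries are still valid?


Ages are k * 465/17 s for k = 1..17 (spacing = 27.3529 s).
Entry k is valid iff k * 465/17 <= 300 iff k <= 17 * 300 / 465 = 10.9677
n_valid = floor(10.9677) = 10
(n_stale = 17 - 10 = 7)

10


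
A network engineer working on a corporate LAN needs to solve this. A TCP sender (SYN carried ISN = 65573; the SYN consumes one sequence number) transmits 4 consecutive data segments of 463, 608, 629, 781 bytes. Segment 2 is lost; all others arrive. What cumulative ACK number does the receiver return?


SYN uses sequence number 65573; first data byte = ISN + 1 = 65574.
Segment 1: SEQ = 65574, len = 463 B, covers [65574, 66036]
Segment 2: SEQ = 66037, len = 608 B, covers [66037, 66644] [LOST]
Segment 3: SEQ = 66645, len = 629 B, covers [66645, 67273]
Segment 4: SEQ = 67274, len = 781 B, covers [67274, 68054]
In-order data received: bytes [65574, 66036] (segments 1..1).
Segment 2 missing -> gap begins at byte 66037; later segments buffered out of order.
Cumulative ACK = next expected in-order byte = 65574 + 463 = 66037

66037


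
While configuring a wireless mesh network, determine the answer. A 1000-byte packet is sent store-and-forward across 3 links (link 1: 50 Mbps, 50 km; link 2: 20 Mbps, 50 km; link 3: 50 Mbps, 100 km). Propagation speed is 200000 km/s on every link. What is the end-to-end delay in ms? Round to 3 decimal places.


Packet = 1000 bytes = 8000 bits. Store-and-forward: sum (t_trans + t_prop) per link.
Link 1: t_trans = 8000/(50*10^6) s = 0.1600 ms; t_prop = 50/200000 s = 0.2500 ms; subtotal = 0.4100 ms
Link 2: t_trans = 8000/(20*10^6) s = 0.4000 ms; t_prop = 50/200000 s = 0.2500 ms; subtotal = 0.6500 ms
Link 3: t_trans = 8000/(50*10^6) s = 0.1600 ms; t_prop = 100/200000 s = 0.5000 ms; subtotal = 0.6600 ms
End-to-end = 0.4100 + 0.6500 + 0.6600 = 1.7200 ms -> 1.720 ms (3 dp)

1.720


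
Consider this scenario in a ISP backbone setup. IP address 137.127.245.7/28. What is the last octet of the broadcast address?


Given: IP = 137.127.245.7, prefix = /28
Host bits = 32 - 28 = 4
Network last octet = 7 AND mask = 0
Host part size = 2^4 - 1 = 15
Broadcast last octet = 0 OR 15 = 15

15


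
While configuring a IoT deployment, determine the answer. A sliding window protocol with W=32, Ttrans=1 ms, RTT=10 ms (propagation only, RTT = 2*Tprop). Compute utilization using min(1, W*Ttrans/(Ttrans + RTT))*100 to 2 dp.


Given: W = 32, Ttrans = 1 ms, RTT = 10 ms (= 2 * Tprop, Tprop = 5 ms)
Cycle time = Ttrans + RTT = 1 + 10 = 11 ms (first packet sent until its ACK returns)
W * Ttrans = 32 * 1 = 32 ms of sending per cycle
W * Ttrans / (Ttrans + RTT) = 32 / 11 = 2.909091
U = min(1, 2.909091) = 1.000000
U% = 100.00%

100.00


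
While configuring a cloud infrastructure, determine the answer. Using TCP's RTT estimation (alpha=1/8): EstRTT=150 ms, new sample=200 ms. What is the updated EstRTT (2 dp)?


Given: EstRTT = 150 ms, SampleRTT = 200 ms, alpha = 1/8
New EstRTT = (1 - alpha) * EstRTT + alpha * SampleRTT
(7/8) * 150 = 131.25
(1/8) * 200 = 25
New EstRTT = 131.25 + 25 = 156.25 ms -> 156.25 ms (2 dp)

156.25


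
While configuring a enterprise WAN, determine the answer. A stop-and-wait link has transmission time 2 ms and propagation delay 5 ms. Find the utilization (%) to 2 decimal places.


Given: Ttrans = 2 ms, Tprop = 5 ms
RTT = 2 * Tprop = 2 * 5 = 10 ms
U = Ttrans / (Ttrans + RTT)
U = 2 / (2 + 10)
U = 2 / 12 = 0.166667
U% = 16.67%

16.67


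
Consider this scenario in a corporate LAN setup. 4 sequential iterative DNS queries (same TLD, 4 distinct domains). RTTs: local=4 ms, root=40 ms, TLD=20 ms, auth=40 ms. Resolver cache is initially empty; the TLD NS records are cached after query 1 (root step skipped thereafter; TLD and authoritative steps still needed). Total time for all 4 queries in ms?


Lookup 1 (cold cache): local + root + TLD + auth = 4 + 40 + 20 + 40 = 104 ms
Lookups 2..4 (TLD NS cached -> skip root; new domain -> still ask TLD and auth): local + TLD + auth = 4 + 20 + 40 = 64 ms each
Remaining 3 lookups: 3 * 64 = 192 ms
Total = 104 + 192 = 296 ms

296


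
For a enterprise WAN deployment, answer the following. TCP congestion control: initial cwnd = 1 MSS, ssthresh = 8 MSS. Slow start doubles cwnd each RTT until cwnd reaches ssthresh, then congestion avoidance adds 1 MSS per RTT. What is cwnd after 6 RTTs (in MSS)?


RTT 0: cwnd = 1 MSS (initial)
RTT 1: cwnd = 2 MSS (slow start, doubled)
RTT 2: cwnd = 4 MSS (slow start, doubled)
RTT 3: cwnd = 8 MSS (slow start, doubled)
RTT 4: cwnd = 9 MSS (congestion avoidance, +1)
RTT 5: cwnd = 10 MSS (congestion avoidance, +1)
RTT 6: cwnd = 11 MSS (congestion avoidance, +1)

11


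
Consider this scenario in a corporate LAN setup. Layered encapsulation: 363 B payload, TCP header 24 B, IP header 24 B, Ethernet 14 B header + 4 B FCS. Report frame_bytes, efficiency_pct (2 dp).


TCP segment = 363 + 24 = 387 B
IP packet = 387 + 24 = 411 B
Ethernet frame = 411 + 14 + 4 = 429 B
Efficiency = app / frame = 363 / 429 = 0.846154 = 84.6154% -> 84.62% (2 dp)

429, 84.62


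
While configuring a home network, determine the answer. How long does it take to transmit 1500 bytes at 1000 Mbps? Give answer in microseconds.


Given: packet = 1500 bytes, bandwidth = 1000 Mbps
Packet in bits = 1500 * 8 = 12000 bits
Bandwidth = 1000 * 10^6 = 1000000000 bps
Time = 12000 / 1000000000 seconds
Time in us = 12000 * 10^6 / 1000000000 = 12

12


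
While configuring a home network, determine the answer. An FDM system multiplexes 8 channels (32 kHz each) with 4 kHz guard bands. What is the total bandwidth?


Given: 8 channels, 32 kHz each, guard = 4 kHz
Channel bandwidth = 8 * 32 = 256 kHz
Guard bands = 7 gaps * 4 kHz = 28 kHz
Total = 256 + 28 = 284 kHz

284


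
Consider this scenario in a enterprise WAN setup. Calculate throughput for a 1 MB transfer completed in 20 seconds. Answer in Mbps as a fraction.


Given: file = 1 MB, time = 20 s
File in Mb = 1 * 8 = 8 Mb
Throughput = 8 / 20 Mbps
Throughput = 2/5 Mbps

2/5


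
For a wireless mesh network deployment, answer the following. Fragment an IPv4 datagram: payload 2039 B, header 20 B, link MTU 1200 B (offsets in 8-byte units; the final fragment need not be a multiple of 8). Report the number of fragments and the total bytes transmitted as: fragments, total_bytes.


Max data per non-final fragment = floor((MTU - header)/8)*8 = floor((1200 - 20)/8)*8 = floor(1180/8)*8 = 1176 B
Final fragment needs no 8-byte alignment: it can carry up to MTU - header = 1180 B
Non-final fragments needed = ceil((payload - 1180) / 1176) = ceil(859/1176) = ceil(0.7304) = 1
Number of fragments = 1 + 1 = 2
Fragment sizes (data): 1 * 1176 B + 863 B (last, 863 <= 1180 OK)
Total bytes sent = payload + n_frags * header = 2039 + 2*20 = 2039 + 40 = 2079 B

2, 2079


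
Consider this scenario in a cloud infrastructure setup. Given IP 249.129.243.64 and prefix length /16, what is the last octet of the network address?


Given: IP = 249.129.243.64, prefix = /16
Subnet mask = 255.255.0.0
Last octet of IP: 64
Last octet of mask: 0
Network last octet = 64 AND 0 = 0

0


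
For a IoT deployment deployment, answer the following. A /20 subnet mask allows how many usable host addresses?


Given: subnet mask /20
Host bits = 32 - 20 = 12
Total addresses = 2^12 = 4096
Usable hosts = 4096 - 2 (network + broadcast) = 4094

4094


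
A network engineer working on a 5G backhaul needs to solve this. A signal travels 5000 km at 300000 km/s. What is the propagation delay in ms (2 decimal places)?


Given: distance = 5000 km, speed = 300000 km/s
Delay = distance / speed = 5000 / 300000 seconds
Delay in ms = 5000 * 1000 / 300000
Delay = 16.6667 ms
Rounded to 2 dp = 16.67 ms

16.67


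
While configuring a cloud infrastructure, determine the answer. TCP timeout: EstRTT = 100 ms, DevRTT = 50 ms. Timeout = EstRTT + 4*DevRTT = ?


Given: EstRTT = 100 ms, DevRTT = 50 ms
Timeout = EstRTT + 4 * DevRTT
4 * DevRTT = 4 * 50 = 200
Timeout = 100 + 200 = 300 ms

300


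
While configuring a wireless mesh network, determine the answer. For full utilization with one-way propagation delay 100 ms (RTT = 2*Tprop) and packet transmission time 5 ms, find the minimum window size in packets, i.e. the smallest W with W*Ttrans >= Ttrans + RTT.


Given: Ttrans = 5 ms, RTT = 200 ms (= 2 * Tprop, Tprop = 100 ms)
Time until first ACK returns = Ttrans + RTT = 5 + 200 = 205 ms
Need W * Ttrans >= Ttrans + RTT  ->  W >= (Ttrans + RTT) / Ttrans
(Ttrans + RTT) / Ttrans = 205 / 5 = 41
W_min = ceil(41) = 41

41


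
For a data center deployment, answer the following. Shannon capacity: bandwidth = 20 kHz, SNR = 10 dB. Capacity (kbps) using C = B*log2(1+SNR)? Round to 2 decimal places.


Given: B = 20 kHz, SNR = 10 dB
SNR linear = 10^(10/10) = 10
1 + SNR = 11
log2(11) = 3.4594316186
C = 20 * 1000 * 3.4594316186 = 69188.6324 bps
C = 69.188632 kbps -> 69.19 kbps (2 dp)

69.19


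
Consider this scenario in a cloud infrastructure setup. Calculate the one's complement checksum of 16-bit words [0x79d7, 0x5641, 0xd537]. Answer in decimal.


Given words: [0x79d7, 0x5641, 0xd537]
Step 1: Sum all words
Raw sum = 31191 + 22081 + 54583 = 107855
Step 2: Fold carry: (42319 + 1) = 42320
One's complement = ~42320 & 0xFFFF = 23215

23215


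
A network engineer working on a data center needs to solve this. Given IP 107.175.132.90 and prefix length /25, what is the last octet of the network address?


Given: IP = 107.175.132.90, prefix = /25
Subnet mask = 255.255.255.128
Last octet of IP: 90
Last octet of mask: 128
Network last octet = 90 AND 128 = 0

0


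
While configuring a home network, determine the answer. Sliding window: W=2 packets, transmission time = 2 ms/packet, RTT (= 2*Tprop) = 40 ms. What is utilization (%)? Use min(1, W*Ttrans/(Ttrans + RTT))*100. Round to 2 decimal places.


Given: W = 2, Ttrans = 2 ms, RTT = 40 ms (= 2 * Tprop, Tprop = 20 ms)
Cycle time = Ttrans + RTT = 2 + 40 = 42 ms (first packet sent until its ACK returns)
W * Ttrans = 2 * 2 = 4 ms of sending per cycle
W * Ttrans / (Ttrans + RTT) = 4 / 42 = 0.095238
U = min(1, 0.095238) = 0.095238
U% = 9.52%

9.52


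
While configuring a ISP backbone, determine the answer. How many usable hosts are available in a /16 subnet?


Given: subnet mask /16
Host bits = 32 - 16 = 16
Total addresses = 2^16 = 65536
Usable hosts = 65536 - 2 (network + broadcast) = 65534

65534


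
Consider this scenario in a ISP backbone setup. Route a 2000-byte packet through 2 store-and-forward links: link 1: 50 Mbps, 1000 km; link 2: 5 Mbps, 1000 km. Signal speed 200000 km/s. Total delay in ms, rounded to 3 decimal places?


Packet = 2000 bytes = 16000 bits. Store-and-forward: sum (t_trans + t_prop) per link.
Link 1: t_trans = 16000/(50*10^6) s = 0.3200 ms; t_prop = 1000/200000 s = 5.0000 ms; subtotal = 5.3200 ms
Link 2: t_trans = 16000/(5*10^6) s = 3.2000 ms; t_prop = 1000/200000 s = 5.0000 ms; subtotal = 8.2000 ms
End-to-end = 5.3200 + 8.2000 = 13.5200 ms -> 13.520 ms (3 dp)

13.520


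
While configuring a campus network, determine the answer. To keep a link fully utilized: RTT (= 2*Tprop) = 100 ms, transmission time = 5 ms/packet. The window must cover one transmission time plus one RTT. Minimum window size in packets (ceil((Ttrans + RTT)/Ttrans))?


Given: Ttrans = 5 ms, RTT = 100 ms (= 2 * Tprop, Tprop = 50 ms)
Time until first ACK returns = Ttrans + RTT = 5 + 100 = 105 ms
Need W * Ttrans >= Ttrans + RTT  ->  W >= (Ttrans + RTT) / Ttrans
(Ttrans + RTT) / Ttrans = 105 / 5 = 21
W_min = ceil(21) = 21

21


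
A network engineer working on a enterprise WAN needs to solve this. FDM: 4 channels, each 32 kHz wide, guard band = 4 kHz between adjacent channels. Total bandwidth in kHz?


Given: 4 channels, 32 kHz each, guard = 4 kHz
Channel bandwidth = 4 * 32 = 128 kHz
Guard bands = 3 gaps * 4 kHz = 12 kHz
Total = 128 + 12 = 140 kHz

140


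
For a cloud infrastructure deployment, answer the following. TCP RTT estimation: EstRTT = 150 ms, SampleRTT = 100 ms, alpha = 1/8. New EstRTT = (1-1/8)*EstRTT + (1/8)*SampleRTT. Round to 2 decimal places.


Given: EstRTT = 150 ms, SampleRTT = 100 ms, alpha = 1/8
New EstRTT = (1 - alpha) * EstRTT + alpha * SampleRTT
(7/8) * 150 = 131.25
(1/8) * 100 = 12.5
New EstRTT = 131.25 + 12.5 = 143.75 ms -> 143.75 ms (2 dp)

143.75


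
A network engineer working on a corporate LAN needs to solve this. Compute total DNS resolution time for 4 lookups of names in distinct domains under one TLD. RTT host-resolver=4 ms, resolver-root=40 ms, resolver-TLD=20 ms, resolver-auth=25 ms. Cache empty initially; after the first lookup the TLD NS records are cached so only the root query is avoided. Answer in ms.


Lookup 1 (cold cache): local + root + TLD + auth = 4 + 40 + 20 + 25 = 89 ms
Lookups 2..4 (TLD NS cached -> skip root; new domain -> still ask TLD and auth): local + TLD + auth = 4 + 20 + 25 = 49 ms each
Remaining 3 lookups: 3 * 49 = 147 ms
Total = 89 + 147 = 236 ms

236


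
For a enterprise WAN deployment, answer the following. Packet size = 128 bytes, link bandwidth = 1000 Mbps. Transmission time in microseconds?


Given: packet = 128 bytes, bandwidth = 1000 Mbps
Packet in bits = 128 * 8 = 1024 bits
Bandwidth = 1000 * 10^6 = 1000000000 bps
Time = 1024 / 1000000000 seconds
Time in us = 1024 * 10^6 / 1000000000 = 1.024

1.024


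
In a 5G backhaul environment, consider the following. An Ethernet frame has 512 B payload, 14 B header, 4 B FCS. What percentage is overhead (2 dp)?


Given: payload = 512 B, header = 14 B, trailer = 4 B
Overhead bytes = header + trailer = 14 + 4 = 18
Total frame = payload + overhead = 512 + 18 = 530
Overhead % = 18 / 530 * 100 = 3.3962% -> 3.40% (2 dp)

3.40


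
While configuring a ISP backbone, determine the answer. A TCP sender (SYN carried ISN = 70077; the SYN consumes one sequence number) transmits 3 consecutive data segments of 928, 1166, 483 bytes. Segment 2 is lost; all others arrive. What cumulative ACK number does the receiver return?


SYN uses sequence number 70077; first data byte = ISN + 1 = 70078.
Segment 1: SEQ = 70078, len = 928 B, covers [70078, 71005]
Segment 2: SEQ = 71006, len = 1166 B, covers [71006, 72171] [LOST]
Segment 3: SEQ = 72172, len = 483 B, covers [72172, 72654]
In-order data received: bytes [70078, 71005] (segments 1..1).
Segment 2 missing -> gap begins at byte 71006; later segments buffered out of order.
Cumulative ACK = next expected in-order byte = 70078 + 928 = 71006

71006


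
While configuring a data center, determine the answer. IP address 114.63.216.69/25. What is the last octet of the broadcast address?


Given: IP = 114.63.216.69, prefix = /25
Host bits = 32 - 25 = 7
Network last octet = 69 AND mask = 0
Host part size = 2^7 - 1 = 127
Broadcast last octet = 0 OR 127 = 127

127


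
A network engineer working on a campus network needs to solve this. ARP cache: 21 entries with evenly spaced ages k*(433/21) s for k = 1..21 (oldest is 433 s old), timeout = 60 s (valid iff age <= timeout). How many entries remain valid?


Ages are k * 433/21 s for k = 1..21 (spacing = 20.6190 s).
Entry k is valid iff k * 433/21 <= 60 iff k <= 21 * 60 / 433 = 2.9099
n_valid = floor(2.9099) = 2
(n_stale = 21 - 2 = 19)

2


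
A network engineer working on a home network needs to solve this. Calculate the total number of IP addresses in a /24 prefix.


Given: CIDR prefix /24
Host bits = 32 - 24 = 8
Total addresses = 2^8 = 256

256


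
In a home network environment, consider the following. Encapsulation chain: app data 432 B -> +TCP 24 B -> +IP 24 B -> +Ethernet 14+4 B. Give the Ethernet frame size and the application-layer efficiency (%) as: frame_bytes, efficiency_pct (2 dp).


TCP segment = 432 + 24 = 456 B
IP packet = 456 + 24 = 480 B
Ethernet frame = 480 + 14 + 4 = 498 B
Efficiency = app / frame = 432 / 498 = 0.867470 = 86.7470% -> 86.75% (2 dp)

498, 86.75
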